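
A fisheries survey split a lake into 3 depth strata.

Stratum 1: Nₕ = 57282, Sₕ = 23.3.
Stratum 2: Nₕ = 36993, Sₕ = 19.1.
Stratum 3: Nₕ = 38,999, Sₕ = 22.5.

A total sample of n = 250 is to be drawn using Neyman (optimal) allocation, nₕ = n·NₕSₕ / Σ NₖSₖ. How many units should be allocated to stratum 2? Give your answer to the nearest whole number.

1: NₕSₕ = 57282·23.3 = 1334670.6
2: NₕSₕ = 36993·19.1 = 706566.3
3: NₕSₕ = 38999·22.5 = 877477.5
Σ NₕSₕ = 2918714.4.
n_2 = 250·706566.3/2918714.4 = 60.520... → 61.

61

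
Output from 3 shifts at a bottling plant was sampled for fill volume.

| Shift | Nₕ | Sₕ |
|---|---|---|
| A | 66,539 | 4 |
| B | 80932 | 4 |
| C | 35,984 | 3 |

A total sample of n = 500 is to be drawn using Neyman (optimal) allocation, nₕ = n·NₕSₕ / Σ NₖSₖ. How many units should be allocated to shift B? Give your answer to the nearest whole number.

232

Σ NₕSₕ = 66539·4 + 80932·4 + 35984·3 = 697836.
Share for B: 323728/697836 = 0.46390.
n_B = 500 × 0.46390 = 231.951... → 232.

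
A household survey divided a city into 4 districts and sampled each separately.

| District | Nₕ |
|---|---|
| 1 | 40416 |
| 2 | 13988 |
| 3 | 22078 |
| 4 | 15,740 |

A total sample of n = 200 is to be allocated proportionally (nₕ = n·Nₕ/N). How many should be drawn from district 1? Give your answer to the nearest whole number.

N = 40416 + 13988 + 22078 + 15740 = 92222.
n_1 = 200·40416/92222 = 87.649... → 88.

88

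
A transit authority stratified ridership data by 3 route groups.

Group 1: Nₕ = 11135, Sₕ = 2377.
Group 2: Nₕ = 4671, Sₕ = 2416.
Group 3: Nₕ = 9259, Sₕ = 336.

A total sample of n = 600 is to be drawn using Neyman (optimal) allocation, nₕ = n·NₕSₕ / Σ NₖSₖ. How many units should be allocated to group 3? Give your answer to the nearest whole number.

Σ NₕSₕ = 11135·2377 + 4671·2416 + 9259·336 = 40864055.
Share for 3: 3111024/40864055 = 0.07613.
n_3 = 600 × 0.07613 = 45.679... → 46.

46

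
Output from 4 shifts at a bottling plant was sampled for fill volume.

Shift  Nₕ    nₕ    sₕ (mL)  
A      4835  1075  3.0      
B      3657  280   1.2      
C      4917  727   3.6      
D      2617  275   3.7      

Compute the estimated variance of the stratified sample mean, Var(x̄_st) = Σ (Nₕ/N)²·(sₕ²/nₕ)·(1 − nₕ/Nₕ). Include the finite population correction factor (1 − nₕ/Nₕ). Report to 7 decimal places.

0.0034579

N = 16026. Term for each stratum: Wₕ²sₕ²/nₕ·(1−nₕ/Nₕ).
Var(x̄_st) = 0.0005926088 + 0.0002472921 + 0.0014299951 + 0.0011879854 = 0.0034578813 → 0.0034579.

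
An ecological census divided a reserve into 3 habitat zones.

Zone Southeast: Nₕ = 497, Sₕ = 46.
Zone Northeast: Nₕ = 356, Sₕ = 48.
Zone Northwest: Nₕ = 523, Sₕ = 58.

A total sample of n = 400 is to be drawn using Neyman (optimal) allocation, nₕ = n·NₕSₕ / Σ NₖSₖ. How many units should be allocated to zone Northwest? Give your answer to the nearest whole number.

173

Σ NₕSₕ = 497·46 + 356·48 + 523·58 = 70284.
Share for Northwest: 30334/70284 = 0.43159.
n_Northwest = 400 × 0.43159 = 172.637... → 173.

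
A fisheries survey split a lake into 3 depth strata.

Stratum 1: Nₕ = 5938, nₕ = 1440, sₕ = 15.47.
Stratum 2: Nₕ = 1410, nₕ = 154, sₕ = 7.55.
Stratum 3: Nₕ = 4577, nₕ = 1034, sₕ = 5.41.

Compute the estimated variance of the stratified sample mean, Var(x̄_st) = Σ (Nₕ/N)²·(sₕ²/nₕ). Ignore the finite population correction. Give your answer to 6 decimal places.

N = 11925; Wₕ = Nₕ/N.
stratum 1: (5938/11925)²·15.47²/1440 = 0.041208020
stratum 2: (1410/11925)²·7.55²/154 = 0.005174813
stratum 3: (4577/11925)²·5.41²/1034 = 0.004169837
Sum = 0.050552669 → 0.050553.

0.050553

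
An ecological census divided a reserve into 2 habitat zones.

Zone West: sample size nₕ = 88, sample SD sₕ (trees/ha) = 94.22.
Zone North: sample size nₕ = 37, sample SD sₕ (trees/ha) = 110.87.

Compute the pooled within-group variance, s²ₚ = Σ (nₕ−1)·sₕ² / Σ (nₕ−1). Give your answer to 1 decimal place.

West: (88−1)·94.22² = 87·8877.4084 = 772334.5308
North: (37−1)·110.87² = 36·12292.1569 = 442517.6484
Numerator = 1214852.1792; denominator = Σ(nₕ−1) = 123.
s²ₚ = 1214852.1792/123 = 9876.847... → 9876.8.

9876.8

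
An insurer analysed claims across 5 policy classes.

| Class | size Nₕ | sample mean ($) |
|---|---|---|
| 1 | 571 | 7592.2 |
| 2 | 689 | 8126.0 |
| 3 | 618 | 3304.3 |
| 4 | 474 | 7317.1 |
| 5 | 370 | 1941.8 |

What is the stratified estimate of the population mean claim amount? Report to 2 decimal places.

N = 2722; weights Wₕ = Nₕ/N = (0.2098, 0.2531, 0.2270, 0.1741, 0.1359).
x̄_st = Σ Wₕ·x̄ₕ = 0.2098·7592.2 + 0.2531·8126.0 + 0.2270·3304.3 + 0.1741·7317.1 + 0.1359·1941.8 ≈ 5937.8358...
→ 5937.84.

5937.84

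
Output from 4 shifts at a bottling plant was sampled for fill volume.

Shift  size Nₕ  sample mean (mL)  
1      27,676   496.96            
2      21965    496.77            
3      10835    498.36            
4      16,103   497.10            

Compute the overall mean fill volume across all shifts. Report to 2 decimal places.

497.13

x̄_st = (Σ Nₕx̄ₕ) / (Σ Nₕ) = (27676·496.96 + 21965·496.77 + 10835·498.36 + 16103·497.10) / 76579
= 38069949.91 / 76579 = 497.1330... → 497.13.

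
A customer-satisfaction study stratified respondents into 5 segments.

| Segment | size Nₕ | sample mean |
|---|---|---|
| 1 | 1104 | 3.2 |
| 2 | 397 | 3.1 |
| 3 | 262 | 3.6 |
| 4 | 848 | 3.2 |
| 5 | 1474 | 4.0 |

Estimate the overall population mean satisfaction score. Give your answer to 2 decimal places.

N = 4085; weights Wₕ = Nₕ/N = (0.2703, 0.0972, 0.0641, 0.2076, 0.3608).
x̄_st = Σ Wₕ·x̄ₕ = 0.2703·3.2 + 0.0972·3.1 + 0.0641·3.6 + 0.2076·3.2 + 0.3608·4.0 ≈ 3.5046...
→ 3.50.

3.50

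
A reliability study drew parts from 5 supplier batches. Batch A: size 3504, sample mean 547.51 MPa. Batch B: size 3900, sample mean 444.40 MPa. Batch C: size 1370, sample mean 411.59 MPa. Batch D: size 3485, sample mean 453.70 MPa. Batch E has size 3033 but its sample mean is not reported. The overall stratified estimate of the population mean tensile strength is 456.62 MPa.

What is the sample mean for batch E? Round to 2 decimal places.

N = 3504 + 3900 + 1370 + 3485 + 3033 = 15292.
Overall total = μ·N = 456.62·15292 = 6982633.04.
Subtract the known strata: 3504·547.51 + 3900·444.40 + 1370·411.59 + 3485·453.70 = 5796657.84.
Remaining total for batch E: 6982633.04 − 5796657.84 = 1185975.2.
Divide by its size: 1185975.2 / 3033 = 391.0238... → 391.02.

391.02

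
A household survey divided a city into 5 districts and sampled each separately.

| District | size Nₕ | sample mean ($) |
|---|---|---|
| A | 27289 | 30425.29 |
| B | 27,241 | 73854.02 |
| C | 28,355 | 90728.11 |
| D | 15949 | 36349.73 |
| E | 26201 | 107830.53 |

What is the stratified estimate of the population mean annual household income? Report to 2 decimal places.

N = 27289 + 27241 + 28355 + 15949 + 26201 = 125035.
Overall mean = Σ (Nₕ/N)·x̄ₕ — weight by population share, not a simple average.
Σ Nₕx̄ₕ = 27289·30425.29 + 27241·73854.02 + 28355·90728.11 + 15949·36349.73 + 26201·107830.53 = 830275738.81 + 2011857358.82 + 2572595559.05 + 579741843.77 + 2825267716.53 = 8819738216.98.
Divide by N: 8819738216.98 / 125035 = 70538.1551... → 70538.16.

70538.16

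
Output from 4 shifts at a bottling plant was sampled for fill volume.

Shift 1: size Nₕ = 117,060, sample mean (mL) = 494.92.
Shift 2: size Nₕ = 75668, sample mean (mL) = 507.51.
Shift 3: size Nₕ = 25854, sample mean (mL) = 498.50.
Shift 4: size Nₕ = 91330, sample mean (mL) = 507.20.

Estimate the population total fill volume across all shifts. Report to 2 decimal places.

Population total = Σ Nₕ·x̄ₕ (each stratum's size times its mean).
117060·494.92 + 75668·507.51 + 25854·498.50 + 91330·507.20 = 57935335.2 + 38402266.68 + 12888219 + 46322576 = 155548396.88.

155548396.88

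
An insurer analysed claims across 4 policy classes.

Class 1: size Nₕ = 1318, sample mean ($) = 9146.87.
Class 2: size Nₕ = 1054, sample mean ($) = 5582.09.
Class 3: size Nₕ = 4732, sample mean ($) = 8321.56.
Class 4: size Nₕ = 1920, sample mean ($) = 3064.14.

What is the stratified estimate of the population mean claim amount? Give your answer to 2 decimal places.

7003.53

N = 1318 + 1054 + 4732 + 1920 = 9024.
The stratified mean weights each stratum mean by its population share Nₕ/N.
Σ Nₕx̄ₕ = 1318·9146.87 + 1054·5582.09 + 4732·8321.56 + 1920·3064.14 = 12055574.66 + 5883522.86 + 39377621.92 + 5883148.8 = 63199868.24.
Divide by N: 63199868.24 / 9024 = 7003.5315... → 7003.53.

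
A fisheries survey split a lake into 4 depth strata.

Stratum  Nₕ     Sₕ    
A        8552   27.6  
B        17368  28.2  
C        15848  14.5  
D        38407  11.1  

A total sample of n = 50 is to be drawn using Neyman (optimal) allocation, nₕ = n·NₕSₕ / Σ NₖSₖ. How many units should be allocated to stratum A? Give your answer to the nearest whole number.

9

A: NₕSₕ = 8552·27.6 = 236035.2
B: NₕSₕ = 17368·28.2 = 489777.6
C: NₕSₕ = 15848·14.5 = 229796
D: NₕSₕ = 38407·11.1 = 426317.7
Σ NₕSₕ = 1381926.5.
n_A = 50·236035.2/1381926.5 = 8.540... → 9.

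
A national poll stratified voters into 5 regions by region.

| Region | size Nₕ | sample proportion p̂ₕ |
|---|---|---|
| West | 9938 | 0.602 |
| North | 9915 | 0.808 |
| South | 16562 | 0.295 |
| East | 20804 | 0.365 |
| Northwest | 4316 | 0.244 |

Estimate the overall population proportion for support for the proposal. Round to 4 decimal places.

Wₕ = Nₕ/N with N = 61535: 0.1615, 0.1611, 0.2691, 0.3381, 0.0701.
p̂_st = 0.1615·0.602 + 0.1611·0.808 + 0.2691·0.295 + 0.3381·0.365 + 0.0701·0.244 ≈ 0.447328... → 0.4473.

0.4473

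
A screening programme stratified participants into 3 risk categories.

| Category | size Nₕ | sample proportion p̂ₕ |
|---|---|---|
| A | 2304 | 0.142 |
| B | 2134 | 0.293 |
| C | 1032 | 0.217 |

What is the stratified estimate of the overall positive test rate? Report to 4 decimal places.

Wₕ = Nₕ/N with N = 5470: 0.4212, 0.3901, 0.1887.
p̂_st = 0.4212·0.142 + 0.3901·0.293 + 0.1887·0.217 ≈ 0.215059... → 0.2151.

0.2151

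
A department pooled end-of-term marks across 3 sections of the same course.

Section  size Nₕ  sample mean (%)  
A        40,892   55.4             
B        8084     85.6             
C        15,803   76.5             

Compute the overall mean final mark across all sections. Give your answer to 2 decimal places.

64.32

N = 64779; weights Wₕ = Nₕ/N = (0.6313, 0.1248, 0.2440).
x̄_st = Σ Wₕ·x̄ₕ = 0.6313·55.4 + 0.1248·85.6 + 0.2440·76.5 ≈ 64.3162...
→ 64.32.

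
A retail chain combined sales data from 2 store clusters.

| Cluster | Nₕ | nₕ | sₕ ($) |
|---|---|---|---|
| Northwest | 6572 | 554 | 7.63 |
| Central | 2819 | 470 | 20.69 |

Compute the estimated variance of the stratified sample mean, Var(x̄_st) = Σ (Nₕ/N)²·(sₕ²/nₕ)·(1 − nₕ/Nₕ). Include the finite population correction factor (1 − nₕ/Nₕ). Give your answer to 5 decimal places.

0.11551

N = 9391; Wₕ = Nₕ/N.
cluster Northwest: (6572/9391)²·7.63²/554·(1 − 554/6572) = 0.04712652
cluster Central: (2819/9391)²·20.69²/470·(1 − 470/2819) = 0.06838763
Sum = 0.11551415 → 0.11551.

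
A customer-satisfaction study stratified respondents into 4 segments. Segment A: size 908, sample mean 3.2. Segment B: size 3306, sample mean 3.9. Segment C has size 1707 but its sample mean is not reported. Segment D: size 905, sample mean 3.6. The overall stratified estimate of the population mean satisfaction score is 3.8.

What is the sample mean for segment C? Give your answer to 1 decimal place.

4.0

N = 908 + 3306 + 1707 + 905 = 6826.
Overall total = μ·N = 3.8·6826 = 25938.8.
Subtract the known strata: 908·3.2 + 3306·3.9 + 905·3.6 = 19057.
Remaining total for segment C: 25938.8 − 19057 = 6881.8.
Divide by its size: 6881.8 / 1707 = 4.032... → 4.0.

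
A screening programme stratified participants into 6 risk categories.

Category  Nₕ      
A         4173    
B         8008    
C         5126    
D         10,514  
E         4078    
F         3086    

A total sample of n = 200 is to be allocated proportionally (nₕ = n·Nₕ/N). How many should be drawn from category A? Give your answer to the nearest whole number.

Share of category A = 4173/34985 = 0.11928.
Allocate 200 × 0.11928 = 23.856... → 24.

24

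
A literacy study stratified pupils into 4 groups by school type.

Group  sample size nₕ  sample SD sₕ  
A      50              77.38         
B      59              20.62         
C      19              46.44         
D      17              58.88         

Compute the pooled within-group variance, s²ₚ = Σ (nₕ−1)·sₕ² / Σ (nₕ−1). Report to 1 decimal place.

2924.4

Degrees of freedom: 49 + 58 + 18 + 16 = 141.
Σ(nₕ−1)sₕ² = 49·5987.6644 + 58·425.1844 + 18·2156.6736 + 16·3466.8544 = 412346.046.
s²ₚ = 412346.046 / 141 = 2924.440... → 2924.4.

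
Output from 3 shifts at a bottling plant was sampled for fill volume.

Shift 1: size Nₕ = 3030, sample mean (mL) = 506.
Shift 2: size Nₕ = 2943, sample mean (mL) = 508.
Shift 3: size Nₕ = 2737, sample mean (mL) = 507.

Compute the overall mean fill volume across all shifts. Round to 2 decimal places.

506.99

N = 8710; weights Wₕ = Nₕ/N = (0.3479, 0.3379, 0.3142).
x̄_st = Σ Wₕ·x̄ₕ = 0.3479·506 + 0.3379·508 + 0.3142·507 ≈ 506.9900...
→ 506.99.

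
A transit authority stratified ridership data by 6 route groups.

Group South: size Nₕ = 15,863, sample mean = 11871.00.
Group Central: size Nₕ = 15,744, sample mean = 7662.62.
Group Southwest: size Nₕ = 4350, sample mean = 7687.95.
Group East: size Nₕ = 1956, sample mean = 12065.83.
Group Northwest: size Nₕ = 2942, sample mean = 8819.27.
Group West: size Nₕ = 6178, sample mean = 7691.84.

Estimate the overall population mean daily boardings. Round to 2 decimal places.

9343.65

N = 47033; weights Wₕ = Nₕ/N = (0.3373, 0.3347, 0.0925, 0.0416, 0.0626, 0.1314).
x̄_st = Σ Wₕ·x̄ₕ = 0.3373·11871.00 + 0.3347·7662.62 + 0.0925·7687.95 + 0.0416·12065.83 + 0.0626·8819.27 + 0.1314·7691.84 ≈ 9343.6478...
→ 9343.65.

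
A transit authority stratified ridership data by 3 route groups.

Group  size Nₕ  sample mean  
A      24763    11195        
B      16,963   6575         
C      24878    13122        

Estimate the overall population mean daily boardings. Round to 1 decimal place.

10738.1

N = 66604; weights Wₕ = Nₕ/N = (0.3718, 0.2547, 0.3735).
x̄_st = Σ Wₕ·x̄ₕ = 0.3718·11195 + 0.2547·6575 + 0.3735·13122 ≈ 10738.133...
→ 10738.1.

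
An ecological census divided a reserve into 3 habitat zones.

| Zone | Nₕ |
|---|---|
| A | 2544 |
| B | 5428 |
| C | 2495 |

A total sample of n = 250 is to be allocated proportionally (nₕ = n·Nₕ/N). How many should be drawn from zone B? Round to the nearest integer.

N = 2544 + 5428 + 2495 = 10467.
n_B = 250·5428/10467 = 129.646... → 130.

130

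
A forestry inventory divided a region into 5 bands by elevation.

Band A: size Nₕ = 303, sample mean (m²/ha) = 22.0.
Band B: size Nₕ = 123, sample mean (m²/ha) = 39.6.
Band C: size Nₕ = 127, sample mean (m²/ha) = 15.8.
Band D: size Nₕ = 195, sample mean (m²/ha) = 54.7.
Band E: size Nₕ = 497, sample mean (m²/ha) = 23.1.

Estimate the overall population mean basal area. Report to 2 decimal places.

28.67

x̄_st = (Σ Nₕx̄ₕ) / (Σ Nₕ) = (303·22.0 + 123·39.6 + 127·15.8 + 195·54.7 + 497·23.1) / 1245
= 35690.6 / 1245 = 28.6671... → 28.67.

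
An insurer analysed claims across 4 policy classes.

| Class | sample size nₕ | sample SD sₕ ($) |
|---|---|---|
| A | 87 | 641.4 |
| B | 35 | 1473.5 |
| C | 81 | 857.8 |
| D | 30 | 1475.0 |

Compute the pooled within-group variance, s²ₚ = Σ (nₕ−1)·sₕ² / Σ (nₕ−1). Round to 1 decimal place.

1009430.3

Degrees of freedom: 86 + 34 + 80 + 29 = 229.
Σ(nₕ−1)sₕ² = 86·411393.96 + 34·2171202.25 + 80·735820.84 + 29·2175625 = 231159549.26.
s²ₚ = 231159549.26 / 229 = 1009430.346... → 1009430.3.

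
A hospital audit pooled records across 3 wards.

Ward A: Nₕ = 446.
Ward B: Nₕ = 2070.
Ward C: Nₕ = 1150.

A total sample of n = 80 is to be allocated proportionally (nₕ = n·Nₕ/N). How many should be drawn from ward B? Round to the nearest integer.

45

N = 446 + 2070 + 1150 = 3666.
n_B = 80·2070/3666 = 45.172... → 45.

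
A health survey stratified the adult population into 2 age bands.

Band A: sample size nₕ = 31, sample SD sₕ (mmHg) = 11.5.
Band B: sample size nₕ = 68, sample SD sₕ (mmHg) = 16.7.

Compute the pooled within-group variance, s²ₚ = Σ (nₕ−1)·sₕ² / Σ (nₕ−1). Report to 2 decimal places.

A: (31−1)·11.5² = 30·132.25 = 3967.5
B: (68−1)·16.7² = 67·278.89 = 18685.63
Numerator = 22653.13; denominator = Σ(nₕ−1) = 97.
s²ₚ = 22653.13/97 = 233.5374... → 233.54.

233.54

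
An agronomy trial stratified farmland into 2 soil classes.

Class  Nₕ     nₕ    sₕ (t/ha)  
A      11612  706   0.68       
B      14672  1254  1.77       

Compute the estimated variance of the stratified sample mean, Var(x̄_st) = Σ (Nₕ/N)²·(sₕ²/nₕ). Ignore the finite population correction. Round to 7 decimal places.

N = 26284; Wₕ = Nₕ/N.
class A: (11612/26284)²·0.68²/706 = 0.0001278334
class B: (14672/26284)²·1.77²/1254 = 0.0007784751
Sum = 0.0009063085 → 0.0009063.

0.0009063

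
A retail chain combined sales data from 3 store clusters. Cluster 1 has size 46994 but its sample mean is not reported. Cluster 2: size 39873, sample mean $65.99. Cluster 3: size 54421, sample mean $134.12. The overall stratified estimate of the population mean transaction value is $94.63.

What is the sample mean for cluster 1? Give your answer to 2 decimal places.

N = 46994 + 39873 + 54421 = 141288.
Overall total = μ·N = 94.63·141288 = 13370083.44.
Subtract the known strata: 39873·65.99 + 54421·134.12 = 9930163.79.
Remaining total for cluster 1: 13370083.44 − 9930163.79 = 3439919.65.
Divide by its size: 3439919.65 / 46994 = 73.1991... → 73.20.

73.20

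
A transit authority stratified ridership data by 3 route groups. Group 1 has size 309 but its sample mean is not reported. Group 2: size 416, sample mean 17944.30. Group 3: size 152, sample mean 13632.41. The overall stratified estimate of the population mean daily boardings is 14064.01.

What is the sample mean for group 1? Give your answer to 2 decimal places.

N = 309 + 416 + 152 = 877.
Overall total = μ·N = 14064.01·877 = 12334136.77.
Subtract the known strata: 416·17944.30 + 152·13632.41 = 9536955.12.
Remaining total for group 1: 12334136.77 − 9536955.12 = 2797181.65.
Divide by its size: 2797181.65 / 309 = 9052.3678... → 9052.37.

9052.37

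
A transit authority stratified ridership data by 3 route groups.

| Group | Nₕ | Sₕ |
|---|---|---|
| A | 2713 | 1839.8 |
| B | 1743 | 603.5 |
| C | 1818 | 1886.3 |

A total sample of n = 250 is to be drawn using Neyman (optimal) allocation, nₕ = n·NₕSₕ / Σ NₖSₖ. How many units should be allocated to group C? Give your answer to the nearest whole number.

91

A: NₕSₕ = 2713·1839.8 = 4991377.4
B: NₕSₕ = 1743·603.5 = 1051900.5
C: NₕSₕ = 1818·1886.3 = 3429293.4
Σ NₕSₕ = 9472571.3.
n_C = 250·3429293.4/9472571.3 = 90.506... → 91.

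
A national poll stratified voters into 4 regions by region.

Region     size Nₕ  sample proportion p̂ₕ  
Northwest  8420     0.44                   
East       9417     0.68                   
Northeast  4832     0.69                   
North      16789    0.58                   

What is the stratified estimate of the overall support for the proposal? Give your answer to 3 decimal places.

Wₕ = Nₕ/N with N = 39458: 0.2134, 0.2387, 0.1225, 0.4255.
p̂_st = 0.2134·0.44 + 0.2387·0.68 + 0.1225·0.69 + 0.4255·0.58 ≈ 0.58746... → 0.587.

0.587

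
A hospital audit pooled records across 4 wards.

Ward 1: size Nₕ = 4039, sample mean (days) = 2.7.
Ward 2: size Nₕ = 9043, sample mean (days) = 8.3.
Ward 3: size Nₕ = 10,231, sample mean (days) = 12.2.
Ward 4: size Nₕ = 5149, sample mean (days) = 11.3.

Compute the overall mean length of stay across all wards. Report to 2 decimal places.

N = 4039 + 9043 + 10231 + 5149 = 28462.
Weight each subgroup mean by Nₕ/N and sum.
Σ Nₕx̄ₕ = 4039·2.7 + 9043·8.3 + 10231·12.2 + 5149·11.3 = 10905.3 + 75056.9 + 124818.2 + 58183.7 = 268964.1.
Divide by N: 268964.1 / 28462 = 9.4499... → 9.45.

9.45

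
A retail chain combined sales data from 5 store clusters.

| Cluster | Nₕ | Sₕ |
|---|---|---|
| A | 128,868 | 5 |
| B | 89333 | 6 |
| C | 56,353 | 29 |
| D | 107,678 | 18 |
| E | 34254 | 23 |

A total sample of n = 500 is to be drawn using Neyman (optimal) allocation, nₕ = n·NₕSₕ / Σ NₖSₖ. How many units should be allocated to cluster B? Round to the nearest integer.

A: NₕSₕ = 128868·5 = 644340
B: NₕSₕ = 89333·6 = 535998
C: NₕSₕ = 56353·29 = 1634237
D: NₕSₕ = 107678·18 = 1938204
E: NₕSₕ = 34254·23 = 787842
Σ NₕSₕ = 5540621.
n_B = 500·535998/5540621 = 48.370... → 48.

48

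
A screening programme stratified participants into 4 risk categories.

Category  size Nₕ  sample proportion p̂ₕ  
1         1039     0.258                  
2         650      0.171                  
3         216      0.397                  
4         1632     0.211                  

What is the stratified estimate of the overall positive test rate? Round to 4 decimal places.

N = 1039 + 650 + 216 + 1632 = 3537.
Overall proportion = Σ (Nₕ/N)·p̂ₕ.
Σ Nₕp̂ₕ = 268.062 + 111.15 + 85.752 + 344.352 = 809.316.
809.316 / 3537 = 0.228814... → 0.2288.

0.2288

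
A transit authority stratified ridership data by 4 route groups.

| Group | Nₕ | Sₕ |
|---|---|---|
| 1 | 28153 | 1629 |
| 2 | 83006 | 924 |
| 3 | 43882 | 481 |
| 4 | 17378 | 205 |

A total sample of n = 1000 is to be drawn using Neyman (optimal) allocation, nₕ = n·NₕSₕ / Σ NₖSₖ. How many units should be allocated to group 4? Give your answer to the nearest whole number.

24

Σ NₕSₕ = 28153·1629 + 83006·924 + 43882·481 + 17378·205 = 147228513.
Share for 4: 3562490/147228513 = 0.02420.
n_4 = 1000 × 0.02420 = 24.197... → 24.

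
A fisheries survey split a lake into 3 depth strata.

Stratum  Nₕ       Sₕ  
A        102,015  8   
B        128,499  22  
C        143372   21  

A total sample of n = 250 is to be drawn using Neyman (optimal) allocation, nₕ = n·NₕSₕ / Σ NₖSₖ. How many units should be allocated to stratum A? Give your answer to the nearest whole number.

A: NₕSₕ = 102015·8 = 816120
B: NₕSₕ = 128499·22 = 2826978
C: NₕSₕ = 143372·21 = 3010812
Σ NₕSₕ = 6653910.
n_A = 250·816120/6653910 = 30.663... → 31.

31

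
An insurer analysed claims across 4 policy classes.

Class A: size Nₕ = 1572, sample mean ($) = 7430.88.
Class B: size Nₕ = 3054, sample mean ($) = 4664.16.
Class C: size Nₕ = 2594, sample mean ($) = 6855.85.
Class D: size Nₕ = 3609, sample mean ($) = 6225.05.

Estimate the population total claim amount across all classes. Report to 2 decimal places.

A: 1572·7430.88 = 11681343.36
B: 3054·4664.16 = 14244344.64
C: 2594·6855.85 = 17784074.9
D: 3609·6225.05 = 22466205.45
τ̂ = Σ Nₕx̄ₕ = 66175968.35.

66175968.35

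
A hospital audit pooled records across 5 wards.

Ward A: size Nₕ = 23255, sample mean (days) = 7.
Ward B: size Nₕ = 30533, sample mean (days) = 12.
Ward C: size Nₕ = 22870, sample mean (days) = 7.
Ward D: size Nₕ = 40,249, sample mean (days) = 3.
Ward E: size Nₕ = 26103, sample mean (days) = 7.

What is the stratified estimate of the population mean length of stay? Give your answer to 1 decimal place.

N = 23255 + 30533 + 22870 + 40249 + 26103 = 143010.
Overall mean = Σ (Nₕ/N)·x̄ₕ — weight by population share, not a simple average.
Σ Nₕx̄ₕ = 23255·7 + 30533·12 + 22870·7 + 40249·3 + 26103·7 = 162785 + 366396 + 160090 + 120747 + 182721 = 992739.
Divide by N: 992739 / 143010 = 6.942... → 6.9.

6.9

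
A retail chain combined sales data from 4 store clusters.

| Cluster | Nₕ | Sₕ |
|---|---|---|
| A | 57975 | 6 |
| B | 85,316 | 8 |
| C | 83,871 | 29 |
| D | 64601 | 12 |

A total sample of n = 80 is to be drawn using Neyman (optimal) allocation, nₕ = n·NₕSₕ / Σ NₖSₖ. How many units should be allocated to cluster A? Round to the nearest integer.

7

A: NₕSₕ = 57975·6 = 347850
B: NₕSₕ = 85316·8 = 682528
C: NₕSₕ = 83871·29 = 2432259
D: NₕSₕ = 64601·12 = 775212
Σ NₕSₕ = 4237849.
n_A = 80·347850/4237849 = 6.567... → 7.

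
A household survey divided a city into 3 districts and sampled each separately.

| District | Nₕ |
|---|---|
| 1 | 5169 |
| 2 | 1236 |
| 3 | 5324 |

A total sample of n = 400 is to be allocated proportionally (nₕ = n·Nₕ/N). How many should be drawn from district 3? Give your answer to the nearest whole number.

182

N = 5169 + 1236 + 5324 = 11729.
n_3 = 400·5324/11729 = 181.567... → 182.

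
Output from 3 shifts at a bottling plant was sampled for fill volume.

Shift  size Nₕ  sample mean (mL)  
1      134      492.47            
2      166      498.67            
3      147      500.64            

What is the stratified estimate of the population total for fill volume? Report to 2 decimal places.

222364.28

1: 134·492.47 = 65990.98
2: 166·498.67 = 82779.22
3: 147·500.64 = 73594.08
τ̂ = Σ Nₕx̄ₕ = 222364.28.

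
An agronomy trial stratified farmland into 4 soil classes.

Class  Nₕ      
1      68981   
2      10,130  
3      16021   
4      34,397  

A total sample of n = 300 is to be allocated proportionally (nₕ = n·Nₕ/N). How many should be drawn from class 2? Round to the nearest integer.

Share of class 2 = 10130/129529 = 0.07821.
Allocate 300 × 0.07821 = 23.462... → 23.

23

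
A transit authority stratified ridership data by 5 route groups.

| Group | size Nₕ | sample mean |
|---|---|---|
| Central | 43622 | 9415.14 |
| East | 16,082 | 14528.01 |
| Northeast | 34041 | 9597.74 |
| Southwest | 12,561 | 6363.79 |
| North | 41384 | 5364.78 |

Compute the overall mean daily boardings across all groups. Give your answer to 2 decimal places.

8619.51

N = 43622 + 16082 + 34041 + 12561 + 41384 = 147690.
The stratified mean weights each stratum mean by its population share Nₕ/N.
Σ Nₕx̄ₕ = 43622·9415.14 + 16082·14528.01 + 34041·9597.74 + 12561·6363.79 + 41384·5364.78 = 410707237.08 + 233639456.82 + 326716667.34 + 79935566.19 + 222016055.52 = 1273014982.95.
Divide by N: 1273014982.95 / 147690 = 8619.5070... → 8619.51.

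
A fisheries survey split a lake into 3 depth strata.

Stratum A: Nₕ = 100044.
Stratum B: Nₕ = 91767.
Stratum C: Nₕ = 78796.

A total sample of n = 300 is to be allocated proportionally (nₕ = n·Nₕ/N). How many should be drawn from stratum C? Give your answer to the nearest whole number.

87

Share of stratum C = 78796/270607 = 0.29118.
Allocate 300 × 0.29118 = 87.355... → 87.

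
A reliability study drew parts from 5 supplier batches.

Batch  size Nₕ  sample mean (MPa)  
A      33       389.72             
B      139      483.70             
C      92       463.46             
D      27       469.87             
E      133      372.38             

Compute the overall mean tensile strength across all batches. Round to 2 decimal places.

N = 424; weights Wₕ = Nₕ/N = (0.0778, 0.3278, 0.2170, 0.0637, 0.3137).
x̄_st = Σ Wₕ·x̄ₕ = 0.0778·389.72 + 0.3278·483.70 + 0.2170·463.46 + 0.0637·469.87 + 0.3137·372.38 ≈ 436.1944...
→ 436.19.

436.19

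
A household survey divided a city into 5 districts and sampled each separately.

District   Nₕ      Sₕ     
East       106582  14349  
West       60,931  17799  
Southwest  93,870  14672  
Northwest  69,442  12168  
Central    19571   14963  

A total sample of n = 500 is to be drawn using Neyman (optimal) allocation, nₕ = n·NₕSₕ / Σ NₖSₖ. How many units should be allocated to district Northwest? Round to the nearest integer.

82

East: NₕSₕ = 106582·14349 = 1529345118
West: NₕSₕ = 60931·17799 = 1084510869
Southwest: NₕSₕ = 93870·14672 = 1377260640
Northwest: NₕSₕ = 69442·12168 = 844970256
Central: NₕSₕ = 19571·14963 = 292840873
Σ NₕSₕ = 5128927756.
n_Northwest = 500·844970256/5128927756 = 82.373... → 82.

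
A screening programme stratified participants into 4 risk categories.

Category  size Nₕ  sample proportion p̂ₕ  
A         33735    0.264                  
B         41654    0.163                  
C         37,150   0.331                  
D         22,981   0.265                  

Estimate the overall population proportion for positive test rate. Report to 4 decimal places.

0.2515

N = 33735 + 41654 + 37150 + 22981 = 135520.
Overall proportion = Σ (Nₕ/N)·p̂ₕ.
Σ Nₕp̂ₕ = 8906.04 + 6789.602 + 12296.65 + 6089.965 = 34082.257.
34082.257 / 135520 = 0.251492... → 0.2515.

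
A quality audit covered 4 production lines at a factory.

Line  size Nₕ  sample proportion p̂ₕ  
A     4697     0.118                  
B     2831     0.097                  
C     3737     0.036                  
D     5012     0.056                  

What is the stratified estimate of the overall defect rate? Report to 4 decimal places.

Wₕ = Nₕ/N with N = 16277: 0.2886, 0.1739, 0.2296, 0.3079.
p̂_st = 0.2886·0.118 + 0.1739·0.097 + 0.2296·0.036 + 0.3079·0.056 ≈ 0.076430... → 0.0764.

0.0764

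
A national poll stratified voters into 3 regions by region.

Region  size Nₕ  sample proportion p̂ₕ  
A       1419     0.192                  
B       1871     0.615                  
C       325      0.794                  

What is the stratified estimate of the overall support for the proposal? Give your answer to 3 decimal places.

0.465

N = 1419 + 1871 + 325 = 3615.
Overall proportion = Σ (Nₕ/N)·p̂ₕ.
Σ Nₕp̂ₕ = 272.448 + 1150.665 + 258.05 = 1681.163.
1681.163 / 3615 = 0.46505... → 0.465.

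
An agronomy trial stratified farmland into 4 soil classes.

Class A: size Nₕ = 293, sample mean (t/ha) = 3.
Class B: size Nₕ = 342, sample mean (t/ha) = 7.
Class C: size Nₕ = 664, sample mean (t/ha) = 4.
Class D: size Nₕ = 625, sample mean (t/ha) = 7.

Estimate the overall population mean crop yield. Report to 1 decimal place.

x̄_st = (Σ Nₕx̄ₕ) / (Σ Nₕ) = (293·3 + 342·7 + 664·4 + 625·7) / 1924
= 10304 / 1924 = 5.356... → 5.4.

5.4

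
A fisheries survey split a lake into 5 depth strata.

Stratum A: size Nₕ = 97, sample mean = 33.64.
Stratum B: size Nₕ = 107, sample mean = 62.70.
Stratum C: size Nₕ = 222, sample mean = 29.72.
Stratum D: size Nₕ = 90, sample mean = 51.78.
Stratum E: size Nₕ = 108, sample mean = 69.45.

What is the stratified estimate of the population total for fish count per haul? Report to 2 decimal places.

28730.62

A: 97·33.64 = 3263.08
B: 107·62.70 = 6708.9
C: 222·29.72 = 6597.84
D: 90·51.78 = 4660.2
E: 108·69.45 = 7500.6
τ̂ = Σ Nₕx̄ₕ = 28730.62.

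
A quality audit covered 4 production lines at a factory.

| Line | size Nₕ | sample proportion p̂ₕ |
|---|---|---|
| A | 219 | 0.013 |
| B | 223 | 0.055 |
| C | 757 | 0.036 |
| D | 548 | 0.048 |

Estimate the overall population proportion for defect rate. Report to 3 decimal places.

Wₕ = Nₕ/N with N = 1747: 0.1254, 0.1276, 0.4333, 0.3137.
p̂_st = 0.1254·0.013 + 0.1276·0.055 + 0.4333·0.036 + 0.3137·0.048 ≈ 0.03931... → 0.039.

0.039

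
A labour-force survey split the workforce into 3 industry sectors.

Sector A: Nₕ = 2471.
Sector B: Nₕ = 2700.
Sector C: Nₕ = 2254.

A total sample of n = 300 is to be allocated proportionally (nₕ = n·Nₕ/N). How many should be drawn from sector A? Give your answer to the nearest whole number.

N = 2471 + 2700 + 2254 = 7425.
n_A = 300·2471/7425 = 99.838... → 100.

100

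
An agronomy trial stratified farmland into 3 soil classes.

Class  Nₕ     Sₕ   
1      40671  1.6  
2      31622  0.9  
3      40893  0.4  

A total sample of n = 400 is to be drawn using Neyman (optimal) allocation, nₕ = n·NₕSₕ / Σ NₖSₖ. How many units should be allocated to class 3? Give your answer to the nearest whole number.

1: NₕSₕ = 40671·1.6 = 65073.6
2: NₕSₕ = 31622·0.9 = 28459.8
3: NₕSₕ = 40893·0.4 = 16357.2
Σ NₕSₕ = 109890.6.
n_3 = 400·16357.2/109890.6 = 59.540... → 60.

60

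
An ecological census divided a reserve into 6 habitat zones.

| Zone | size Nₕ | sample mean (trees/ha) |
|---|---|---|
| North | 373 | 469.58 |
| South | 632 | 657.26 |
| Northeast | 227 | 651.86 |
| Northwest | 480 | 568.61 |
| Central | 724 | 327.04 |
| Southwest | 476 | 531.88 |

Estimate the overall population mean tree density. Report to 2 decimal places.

515.59

N = 2912; weights Wₕ = Nₕ/N = (0.1281, 0.2170, 0.0780, 0.1648, 0.2486, 0.1635).
x̄_st = Σ Wₕ·x̄ₕ = 0.1281·469.58 + 0.2170·657.26 + 0.0780·651.86 + 0.1648·568.61 + 0.2486·327.04 + 0.1635·531.88 ≈ 515.5902...
→ 515.59.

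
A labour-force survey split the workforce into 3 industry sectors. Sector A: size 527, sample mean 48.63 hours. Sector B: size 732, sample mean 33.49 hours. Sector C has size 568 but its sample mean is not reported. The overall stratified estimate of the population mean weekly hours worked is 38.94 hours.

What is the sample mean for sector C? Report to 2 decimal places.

36.97

Σ Nₕx̄ₕ = N·μ, so 568·x̄_C = 1827·38.94 − (527·48.63 + 732·33.49).
= 71143.38 − 50142.69 = 21000.69.
x̄_C = 21000.69 / 568 = 36.9730... → 36.97.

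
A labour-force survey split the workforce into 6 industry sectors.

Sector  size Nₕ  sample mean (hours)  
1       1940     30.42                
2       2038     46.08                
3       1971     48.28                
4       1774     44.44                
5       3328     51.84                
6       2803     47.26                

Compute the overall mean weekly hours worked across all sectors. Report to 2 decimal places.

45.61

N = 13854; weights Wₕ = Nₕ/N = (0.1400, 0.1471, 0.1423, 0.1280, 0.2402, 0.2023).
x̄_st = Σ Wₕ·x̄ₕ = 0.1400·30.42 + 0.1471·46.08 + 0.1423·48.28 + 0.1280·44.44 + 0.2402·51.84 + 0.2023·47.26 ≈ 45.6125...
→ 45.61.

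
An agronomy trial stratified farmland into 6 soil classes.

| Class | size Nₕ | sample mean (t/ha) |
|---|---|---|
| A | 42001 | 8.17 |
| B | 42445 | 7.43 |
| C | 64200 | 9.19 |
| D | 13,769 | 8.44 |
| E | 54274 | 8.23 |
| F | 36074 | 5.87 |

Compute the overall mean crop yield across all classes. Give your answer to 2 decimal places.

8.00

x̄_st = (Σ Nₕx̄ₕ) / (Σ Nₕ) = (42001·8.17 + 42445·7.43 + 64200·9.19 + 13769·8.44 + 54274·8.23 + 36074·5.87) / 252763
= 2023152.28 / 252763 = 8.0041... → 8.00.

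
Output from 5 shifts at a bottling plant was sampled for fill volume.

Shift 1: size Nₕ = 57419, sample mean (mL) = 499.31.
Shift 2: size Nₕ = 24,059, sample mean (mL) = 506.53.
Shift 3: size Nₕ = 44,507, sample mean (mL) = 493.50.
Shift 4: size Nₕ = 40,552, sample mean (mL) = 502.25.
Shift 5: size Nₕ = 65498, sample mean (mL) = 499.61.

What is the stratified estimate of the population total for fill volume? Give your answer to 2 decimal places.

115911388.44

1: 57419·499.31 = 28669880.89
2: 24059·506.53 = 12186605.27
3: 44507·493.50 = 21964204.5
4: 40552·502.25 = 20367242
5: 65498·499.61 = 32723455.78
τ̂ = Σ Nₕx̄ₕ = 115911388.44.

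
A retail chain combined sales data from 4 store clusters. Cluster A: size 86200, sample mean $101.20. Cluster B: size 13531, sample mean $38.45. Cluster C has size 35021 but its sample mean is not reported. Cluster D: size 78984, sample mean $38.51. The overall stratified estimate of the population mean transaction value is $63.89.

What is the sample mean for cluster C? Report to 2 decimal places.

N = 86200 + 13531 + 35021 + 78984 = 213736.
Overall total = μ·N = 63.89·213736 = 13655593.04.
Subtract the known strata: 86200·101.20 + 13531·38.45 + 78984·38.51 = 12285380.79.
Remaining total for cluster C: 13655593.04 − 12285380.79 = 1370212.25.
Divide by its size: 1370212.25 / 35021 = 39.1254... → 39.13.

39.13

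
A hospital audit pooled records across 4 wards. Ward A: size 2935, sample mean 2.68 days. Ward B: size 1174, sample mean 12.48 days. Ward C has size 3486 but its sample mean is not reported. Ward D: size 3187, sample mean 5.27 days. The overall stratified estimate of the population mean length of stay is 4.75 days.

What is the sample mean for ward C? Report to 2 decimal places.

N = 2935 + 1174 + 3486 + 3187 = 10782.
Overall total = μ·N = 4.75·10782 = 51214.5.
Subtract the known strata: 2935·2.68 + 1174·12.48 + 3187·5.27 = 39312.81.
Remaining total for ward C: 51214.5 − 39312.81 = 11901.69.
Divide by its size: 11901.69 / 3486 = 3.4141... → 3.41.

3.41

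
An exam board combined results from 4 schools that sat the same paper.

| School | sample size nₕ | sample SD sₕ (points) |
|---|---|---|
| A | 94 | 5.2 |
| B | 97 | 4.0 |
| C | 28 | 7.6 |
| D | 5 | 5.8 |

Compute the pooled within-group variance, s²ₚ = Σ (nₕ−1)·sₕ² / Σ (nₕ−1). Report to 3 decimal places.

Degrees of freedom: 93 + 96 + 27 + 4 = 220.
Σ(nₕ−1)sₕ² = 93·27.04 + 96·16 + 27·57.76 + 4·33.64 = 5744.8.
s²ₚ = 5744.8 / 220 = 26.11273... → 26.113.

26.113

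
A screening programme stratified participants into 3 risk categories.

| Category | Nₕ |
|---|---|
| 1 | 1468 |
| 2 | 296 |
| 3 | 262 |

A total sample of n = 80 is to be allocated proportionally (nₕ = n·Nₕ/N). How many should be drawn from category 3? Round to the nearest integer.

10

N = 1468 + 296 + 262 = 2026.
n_3 = 80·262/2026 = 10.346... → 10.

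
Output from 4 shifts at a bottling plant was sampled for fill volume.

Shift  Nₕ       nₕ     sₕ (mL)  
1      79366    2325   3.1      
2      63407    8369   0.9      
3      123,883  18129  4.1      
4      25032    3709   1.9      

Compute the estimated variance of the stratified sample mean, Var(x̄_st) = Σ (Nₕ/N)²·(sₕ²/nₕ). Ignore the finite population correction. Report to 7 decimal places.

0.0004850

N = 291688. Term for each stratum: Wₕ²sₕ²/nₕ.
Var(x̄_st) = 0.0003060077 + 0.0000045735 + 0.0001672554 + 0.0000071681 = 0.0004850047 → 0.0004850.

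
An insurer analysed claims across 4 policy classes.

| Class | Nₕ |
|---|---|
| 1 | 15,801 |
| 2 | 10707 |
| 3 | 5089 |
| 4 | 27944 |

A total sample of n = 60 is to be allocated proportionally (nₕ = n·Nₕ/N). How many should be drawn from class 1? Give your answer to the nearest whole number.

16

N = 15801 + 10707 + 5089 + 27944 = 59541.
n_1 = 60·15801/59541 = 15.923... → 16.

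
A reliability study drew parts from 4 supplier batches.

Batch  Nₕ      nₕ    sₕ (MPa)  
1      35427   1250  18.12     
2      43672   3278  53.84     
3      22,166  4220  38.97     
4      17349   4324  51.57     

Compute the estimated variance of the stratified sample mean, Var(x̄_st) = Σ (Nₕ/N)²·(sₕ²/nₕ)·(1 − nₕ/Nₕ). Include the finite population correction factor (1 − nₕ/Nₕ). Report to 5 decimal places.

0.15354

N = 118614; Wₕ = Nₕ/N.
batch 1: (35427/118614)²·18.12²/1250·(1 − 1250/35427) = 0.02260491
batch 2: (43672/118614)²·53.84²/3278·(1 − 3278/43672) = 0.11087897
batch 3: (22166/118614)²·38.97²/4220·(1 − 4220/22166) = 0.01017493
batch 4: (17349/118614)²·51.57²/4324·(1 − 4324/17349) = 0.00987845
Sum = 0.15353726 → 0.15354.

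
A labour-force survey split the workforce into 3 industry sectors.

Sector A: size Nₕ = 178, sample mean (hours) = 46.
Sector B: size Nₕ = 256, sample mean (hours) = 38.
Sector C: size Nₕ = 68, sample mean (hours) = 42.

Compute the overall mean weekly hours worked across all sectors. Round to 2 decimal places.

41.38

N = 502; weights Wₕ = Nₕ/N = (0.3546, 0.5100, 0.1355).
x̄_st = Σ Wₕ·x̄ₕ = 0.3546·46 + 0.5100·38 + 0.1355·42 ≈ 41.3785...
→ 41.38.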